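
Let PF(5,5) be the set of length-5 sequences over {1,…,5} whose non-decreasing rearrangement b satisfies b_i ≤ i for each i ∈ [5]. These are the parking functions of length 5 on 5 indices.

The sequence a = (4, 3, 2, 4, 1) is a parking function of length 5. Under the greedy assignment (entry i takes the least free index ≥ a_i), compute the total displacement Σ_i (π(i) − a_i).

Σπ(i) = 1+…+5 = 15; Σa = 4+3+2+4+1 = 14; disp = 15−14 = 1.

1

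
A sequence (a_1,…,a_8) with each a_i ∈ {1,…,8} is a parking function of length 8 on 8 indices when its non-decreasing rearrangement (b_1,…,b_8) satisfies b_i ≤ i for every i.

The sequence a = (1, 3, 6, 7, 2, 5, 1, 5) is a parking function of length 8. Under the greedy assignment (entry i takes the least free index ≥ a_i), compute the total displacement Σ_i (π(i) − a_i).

Σπ = 36 ({1..8} each once); Σa = 1+3+6+7+2+5+1+5 = 30; disp = 36−30 = 6.

6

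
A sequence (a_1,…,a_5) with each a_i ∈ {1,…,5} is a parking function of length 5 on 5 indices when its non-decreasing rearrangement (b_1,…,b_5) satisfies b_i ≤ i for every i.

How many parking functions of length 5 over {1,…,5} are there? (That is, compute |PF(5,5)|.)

|PF(5,5)| = (6−5)·6^(5−1) = 1×1296 = 1296 (Konheim–Weiss)
One tuple (1,1,1,4,5) → sorted (1,1,1,4,5): b_i ≤ i ∀i, a PF.

1296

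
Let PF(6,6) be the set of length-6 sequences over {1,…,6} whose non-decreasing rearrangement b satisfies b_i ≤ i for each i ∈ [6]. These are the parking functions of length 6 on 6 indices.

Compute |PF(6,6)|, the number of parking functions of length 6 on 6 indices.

#PF = 1·7^5 = 1 · 16807 = 16807
One tuple (1,5,1,4,4,2) → sorted (1,1,2,4,4,5): b_i ≤ i ∀i, a PF.

16807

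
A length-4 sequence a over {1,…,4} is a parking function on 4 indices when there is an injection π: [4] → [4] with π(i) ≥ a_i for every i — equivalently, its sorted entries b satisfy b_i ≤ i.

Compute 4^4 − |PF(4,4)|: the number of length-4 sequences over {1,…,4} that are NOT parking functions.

|PF| = 1·5^3 = 1·125 = 125 (Konheim–Weiss)
E.g. (3,2,4,4) → sorted (2,3,4,4): b_1=2>1, not a PF.
Total 256; non-PF = 256−125 = 131

131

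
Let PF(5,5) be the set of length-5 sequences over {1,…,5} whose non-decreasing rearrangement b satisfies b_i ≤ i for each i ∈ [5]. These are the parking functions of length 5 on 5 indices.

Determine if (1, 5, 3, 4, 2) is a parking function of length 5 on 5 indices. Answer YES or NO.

YES

Sorted: b = (1, 2, 3, 4, 5).
  b_1=1 ≤ 1
  b_2=2 ≤ 2
  b_3=3 ≤ 3
  b_4=4 ≤ 4
  b_5=5 ≤ 5
All bounds hold ⇒ YES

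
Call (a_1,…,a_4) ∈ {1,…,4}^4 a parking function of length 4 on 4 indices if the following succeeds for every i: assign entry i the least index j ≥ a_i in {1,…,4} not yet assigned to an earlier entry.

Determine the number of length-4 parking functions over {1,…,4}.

|PF| = (5−4)·5^(4−1) = 1·125 = 125 [KW]
E.g. (1,4,1,3) → sorted (1,1,3,4): b_i ≤ i ∀i, a PF.

125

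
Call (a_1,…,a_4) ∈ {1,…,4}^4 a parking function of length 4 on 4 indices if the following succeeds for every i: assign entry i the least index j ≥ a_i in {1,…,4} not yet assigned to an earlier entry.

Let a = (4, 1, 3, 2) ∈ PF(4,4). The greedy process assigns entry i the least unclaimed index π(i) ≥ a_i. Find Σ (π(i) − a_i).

0

Σπ = 4·5/2 = 10 (π permutes [4]); Σa = 4+1+3+2 = 10; disp = 10−10 = 0.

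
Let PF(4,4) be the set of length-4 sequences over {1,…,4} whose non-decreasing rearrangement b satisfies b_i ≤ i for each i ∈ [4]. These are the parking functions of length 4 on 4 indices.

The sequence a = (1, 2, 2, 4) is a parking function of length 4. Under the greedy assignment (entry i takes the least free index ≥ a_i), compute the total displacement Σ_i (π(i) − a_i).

Σπ(i) = 1+…+4 = 10; Σa = 1+2+2+4 = 9; disp = 10−9 = 1.

1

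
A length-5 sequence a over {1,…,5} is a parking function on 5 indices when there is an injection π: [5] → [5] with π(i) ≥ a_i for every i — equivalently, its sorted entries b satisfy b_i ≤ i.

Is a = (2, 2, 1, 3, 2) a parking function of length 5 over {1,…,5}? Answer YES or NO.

YES

Rearranged: b = (1, 2, 2, 2, 3).
  b_1=1 ≤ 1
  b_2=2 ≤ 2
  b_3=2 ≤ 3
  b_4=2 ≤ 4
  b_5=3 ≤ 5
All bounds hold ⇒ YES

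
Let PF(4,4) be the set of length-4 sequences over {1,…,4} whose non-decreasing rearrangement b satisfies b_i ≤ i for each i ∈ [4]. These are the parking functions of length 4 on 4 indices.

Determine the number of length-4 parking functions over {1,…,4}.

125

#PF = 1·5^3 = 1·125 = 125 (Konheim–Weiss)
One tuple (3,2,1,2) → sorted (1,2,2,3): b_i ≤ i ∀i, a PF.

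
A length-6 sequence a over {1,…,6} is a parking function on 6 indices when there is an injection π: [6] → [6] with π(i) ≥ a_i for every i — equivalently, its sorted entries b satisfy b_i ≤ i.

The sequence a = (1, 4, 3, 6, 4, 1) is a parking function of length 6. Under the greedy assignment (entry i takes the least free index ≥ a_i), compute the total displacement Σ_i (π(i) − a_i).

Σπ = 21 ({1..6} each once); Σa = 1+4+3+6+4+1 = 19; disp = 21−19 = 2.

2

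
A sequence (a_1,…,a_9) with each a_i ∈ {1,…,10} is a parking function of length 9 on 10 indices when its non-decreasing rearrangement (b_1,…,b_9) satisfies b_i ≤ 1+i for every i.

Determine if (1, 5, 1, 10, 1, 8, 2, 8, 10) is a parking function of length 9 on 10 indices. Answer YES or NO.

Sorted: b = (1, 1, 1, 2, 5, 8, 8, 10, 10).
  b_1=1 ≤ 2
  b_2=1 ≤ 3
  b_3=1 ≤ 4
  b_4=2 ≤ 5
  b_5=5 ≤ 6
  b_6=8 > 7
  fails at i=6 ⇒ NO

NO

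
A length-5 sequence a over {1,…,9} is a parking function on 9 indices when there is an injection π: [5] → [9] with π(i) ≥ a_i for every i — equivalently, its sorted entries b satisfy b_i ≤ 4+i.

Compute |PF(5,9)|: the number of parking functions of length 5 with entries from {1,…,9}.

50000

#PF = 5·10^4 = 5 · 10000 = 50000 (Konheim–Weiss)
Example (9,7,3,6,2) → sorted (2,3,6,7,9): b_i ≤ 4+i ∀i, a PF.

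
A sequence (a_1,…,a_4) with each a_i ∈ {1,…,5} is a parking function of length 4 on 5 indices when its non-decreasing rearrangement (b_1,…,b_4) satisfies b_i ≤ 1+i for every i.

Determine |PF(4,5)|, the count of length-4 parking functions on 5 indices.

|PF(4,5)| = 2·6^3 = 2×216 = 432 [KW]
E.g. (5,1,1,3) → sorted (1,1,3,5): b_i ≤ 1+i ∀i, a PF.

432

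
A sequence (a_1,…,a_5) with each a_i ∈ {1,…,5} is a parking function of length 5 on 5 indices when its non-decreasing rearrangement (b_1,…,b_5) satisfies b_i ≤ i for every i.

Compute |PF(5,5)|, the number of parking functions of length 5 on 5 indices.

|PF| = (5−5+1)·(5+1)^(5−1) = 1×1296 = 1296 (Pollak)
Check (2,1,4,4,2) → sorted (1,2,2,4,4): b_i ≤ i ∀i, a PF.

1296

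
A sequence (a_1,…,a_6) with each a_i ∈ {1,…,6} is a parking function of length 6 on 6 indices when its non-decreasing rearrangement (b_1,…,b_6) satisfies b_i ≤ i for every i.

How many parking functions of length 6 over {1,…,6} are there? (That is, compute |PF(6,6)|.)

#PF = 1·7^5 = 1·16807 = 16807 [KW]
One tuple (1,3,5,4,1,4) → sorted (1,1,3,4,4,5): b_i ≤ i ∀i, a PF.

16807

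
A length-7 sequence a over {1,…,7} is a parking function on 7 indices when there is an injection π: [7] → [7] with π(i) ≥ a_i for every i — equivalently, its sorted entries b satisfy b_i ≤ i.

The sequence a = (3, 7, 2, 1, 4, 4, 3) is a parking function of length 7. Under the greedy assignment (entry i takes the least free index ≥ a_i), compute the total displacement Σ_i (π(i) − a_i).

Σπ = 7·8/2 = 28 (π permutes [7]); Σa = 3+7+2+1+4+4+3 = 24; disp = 28−24 = 4.

4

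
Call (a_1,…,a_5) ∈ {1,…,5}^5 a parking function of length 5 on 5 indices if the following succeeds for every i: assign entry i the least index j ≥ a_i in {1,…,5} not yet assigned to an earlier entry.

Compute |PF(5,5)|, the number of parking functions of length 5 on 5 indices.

|PF(5,5)| = 1·6^4 = 1·1296 = 1296 (Konheim–Weiss)
E.g. (2,1,2,2,5) → sorted (1,2,2,2,5): b_i ≤ i ∀i, a PF.

1296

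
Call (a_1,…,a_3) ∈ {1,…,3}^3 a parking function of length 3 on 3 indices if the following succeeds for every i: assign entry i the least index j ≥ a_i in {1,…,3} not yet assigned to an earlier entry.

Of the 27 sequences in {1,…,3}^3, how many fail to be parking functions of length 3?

|PF(3,3)| = (4−3)·4^(3−1) = 1·16 = 16 (Pollak)
One tuple (2,2,3) → sorted (2,2,3): b_1=2>1, not a PF.
3^3 − 16 = 27 − 16 = 11

11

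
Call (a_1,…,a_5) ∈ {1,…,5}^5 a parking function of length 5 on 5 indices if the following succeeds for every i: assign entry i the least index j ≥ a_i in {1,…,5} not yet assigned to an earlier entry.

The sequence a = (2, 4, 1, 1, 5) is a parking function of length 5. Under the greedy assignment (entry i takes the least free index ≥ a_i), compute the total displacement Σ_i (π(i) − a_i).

2

Σπ = 5·6/2 = 15 (π permutes [5]); Σa = 2+4+1+1+5 = 13; disp = 15−13 = 2.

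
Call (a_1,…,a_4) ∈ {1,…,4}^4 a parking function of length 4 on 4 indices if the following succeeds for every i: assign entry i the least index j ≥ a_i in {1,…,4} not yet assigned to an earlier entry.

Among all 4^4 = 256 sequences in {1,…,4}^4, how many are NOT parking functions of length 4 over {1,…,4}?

131

|PF| = (4−4+1)·(4+1)^(4−1) = 1×125 = 125 (Pollak)
E.g. (3,4,3,4) → sorted (3,3,4,4): b_1=3>1, not a PF.
So 256 − 125 = 131 fail.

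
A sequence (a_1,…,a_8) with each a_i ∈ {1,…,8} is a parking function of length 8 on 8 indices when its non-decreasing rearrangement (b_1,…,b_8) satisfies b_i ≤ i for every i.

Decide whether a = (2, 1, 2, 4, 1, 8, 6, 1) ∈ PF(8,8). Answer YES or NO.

YES

Sorted: b = (1, 1, 1, 2, 2, 4, 6, 8).
  b_1=1 ≤ 1
  b_2=1 ≤ 2
  b_3=1 ≤ 3
  b_4=2 ≤ 4
  b_5=2 ≤ 5
  b_6=4 ≤ 6
  b_7=6 ≤ 7
  b_8=8 ≤ 8
All bounds hold ⇒ YES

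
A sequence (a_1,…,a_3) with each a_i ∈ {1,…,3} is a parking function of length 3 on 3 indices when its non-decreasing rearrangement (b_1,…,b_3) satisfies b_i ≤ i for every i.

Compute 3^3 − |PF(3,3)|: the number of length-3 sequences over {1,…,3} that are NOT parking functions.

11

Count = (3−3+1)·(3+1)^(3−1) = 1 · 16 = 16 (Konheim–Weiss)
Example (3,3,3) → sorted (3,3,3): b_1=3>1, not a PF.
3^3 − 16 = 27 − 16 = 11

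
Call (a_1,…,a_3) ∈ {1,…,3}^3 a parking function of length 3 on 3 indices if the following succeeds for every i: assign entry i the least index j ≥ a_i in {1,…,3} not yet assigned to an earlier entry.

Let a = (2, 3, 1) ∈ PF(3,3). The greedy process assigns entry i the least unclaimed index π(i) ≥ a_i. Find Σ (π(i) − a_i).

Σπ = 6 ({1..3} each once); Σa = 2+3+1 = 6; disp = 6−6 = 0.

0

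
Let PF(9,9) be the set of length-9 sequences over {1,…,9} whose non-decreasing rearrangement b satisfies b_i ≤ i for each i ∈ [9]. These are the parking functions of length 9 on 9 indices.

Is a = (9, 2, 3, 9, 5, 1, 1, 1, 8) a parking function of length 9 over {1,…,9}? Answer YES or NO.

Order a: b = (1, 1, 1, 2, 3, 5, 8, 9, 9).
  b_1=1 ≤ 1
  b_2=1 ≤ 2
  b_3=1 ≤ 3
  b_4=2 ≤ 4
  b_5=3 ≤ 5
  b_6=5 ≤ 6
  b_7=8 > 7
  fails at i=7 ⇒ NO

NO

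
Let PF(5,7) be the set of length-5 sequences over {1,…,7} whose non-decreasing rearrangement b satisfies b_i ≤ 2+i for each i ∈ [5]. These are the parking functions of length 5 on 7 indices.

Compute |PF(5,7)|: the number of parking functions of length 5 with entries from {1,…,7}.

12288

#PF = (8−5)·8^(5−1) = 3×4096 = 12288 [KW]
Check (3,7,1,2,5) → sorted (1,2,3,5,7): b_i ≤ 2+i ∀i, a PF.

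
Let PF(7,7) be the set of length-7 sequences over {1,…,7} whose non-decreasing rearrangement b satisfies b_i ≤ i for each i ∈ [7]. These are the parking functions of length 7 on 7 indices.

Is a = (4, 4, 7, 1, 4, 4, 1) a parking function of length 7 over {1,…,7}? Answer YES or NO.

NO

Sorted: b = (1, 1, 4, 4, 4, 4, 7).
  b_1=1 ≤ 1
  b_2=1 ≤ 2
  b_3=4 > 3
  fails at i=3 ⇒ NO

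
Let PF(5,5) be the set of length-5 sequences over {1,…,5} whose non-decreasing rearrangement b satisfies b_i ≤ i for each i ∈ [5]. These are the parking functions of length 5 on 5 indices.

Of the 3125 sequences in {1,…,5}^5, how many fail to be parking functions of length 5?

Count = (5−5+1)·(5+1)^(5−1) = 1 · 1296 = 1296 (Konheim–Weiss)
Check (5,2,5,4,3) → sorted (2,3,4,5,5): b_1=2>1, not a PF.
5^5 − 1296 = 3125 − 1296 = 1829

1829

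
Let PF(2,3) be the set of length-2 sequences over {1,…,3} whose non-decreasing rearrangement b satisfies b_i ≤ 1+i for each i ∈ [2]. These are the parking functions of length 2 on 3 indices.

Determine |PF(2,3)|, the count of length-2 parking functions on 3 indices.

8

#PF = (4−2)·4^(2−1) = 2×4 = 8 [KW]
Check (2,3) → sorted (2,3): b_i ≤ 1+i ∀i, a PF.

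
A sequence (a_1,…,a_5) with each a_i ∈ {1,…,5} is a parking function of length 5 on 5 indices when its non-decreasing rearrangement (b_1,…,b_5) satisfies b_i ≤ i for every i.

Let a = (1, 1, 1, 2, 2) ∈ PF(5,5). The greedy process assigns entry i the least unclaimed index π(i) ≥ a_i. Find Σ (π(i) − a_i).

Σπ = 15 ({1..5} each once); Σa = 1+1+1+2+2 = 7; disp = 15−7 = 8.

8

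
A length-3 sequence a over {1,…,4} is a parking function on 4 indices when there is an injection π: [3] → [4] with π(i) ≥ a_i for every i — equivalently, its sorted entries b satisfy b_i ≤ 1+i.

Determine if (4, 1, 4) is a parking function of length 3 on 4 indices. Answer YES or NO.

Order a: b = (1, 4, 4).
  b_1=1 ≤ 2
  b_2=4 > 3
  fails at i=2 ⇒ NO

NO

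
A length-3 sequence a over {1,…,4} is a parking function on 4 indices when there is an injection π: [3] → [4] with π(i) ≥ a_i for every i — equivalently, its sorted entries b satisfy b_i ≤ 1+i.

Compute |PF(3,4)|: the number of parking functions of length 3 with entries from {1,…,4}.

50

#PF = (4+1−3)·(4+1)^{3−1} = 2·25 = 50 (Konheim–Weiss)
Example (2,3,3) → sorted (2,3,3): b_i ≤ 1+i ∀i, a PF.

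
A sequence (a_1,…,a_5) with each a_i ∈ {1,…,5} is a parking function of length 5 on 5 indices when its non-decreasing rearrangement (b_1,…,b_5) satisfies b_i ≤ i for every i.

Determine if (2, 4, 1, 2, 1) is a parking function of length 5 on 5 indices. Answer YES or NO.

Rearranged: b = (1, 1, 2, 2, 4).
  b_1=1 ≤ 1
  b_2=1 ≤ 2
  b_3=2 ≤ 3
  b_4=2 ≤ 4
  b_5=4 ≤ 5
All bounds hold ⇒ YES

YES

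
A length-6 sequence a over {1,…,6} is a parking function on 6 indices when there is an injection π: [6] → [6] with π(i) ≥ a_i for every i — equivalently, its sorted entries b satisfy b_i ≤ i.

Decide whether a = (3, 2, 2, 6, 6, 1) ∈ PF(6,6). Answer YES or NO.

NO

Order a: b = (1, 2, 2, 3, 6, 6).
  b_1=1 ≤ 1
  b_2=2 ≤ 2
  b_3=2 ≤ 3
  b_4=3 ≤ 4
  b_5=6 > 5
  fails at i=5 ⇒ NO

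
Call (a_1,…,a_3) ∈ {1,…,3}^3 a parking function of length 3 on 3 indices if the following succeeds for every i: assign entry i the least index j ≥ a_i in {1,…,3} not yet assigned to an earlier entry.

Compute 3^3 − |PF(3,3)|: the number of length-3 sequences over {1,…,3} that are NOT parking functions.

|PF| = (3+1−3)·(3+1)^{3−1} = 1×16 = 16 [KW]
Example (3,3,2) → sorted (2,3,3): b_1=2>1, not a PF.
3^3 − 16 = 27 − 16 = 11

11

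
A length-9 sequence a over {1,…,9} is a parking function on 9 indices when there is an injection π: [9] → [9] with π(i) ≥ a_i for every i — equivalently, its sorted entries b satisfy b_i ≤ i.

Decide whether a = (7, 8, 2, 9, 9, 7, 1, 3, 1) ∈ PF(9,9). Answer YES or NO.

NO

Rearranged: b = (1, 1, 2, 3, 7, 7, 8, 9, 9).
  b_1=1 ≤ 1
  b_2=1 ≤ 2
  b_3=2 ≤ 3
  b_4=3 ≤ 4
  b_5=7 > 5
  fails at i=5 ⇒ NO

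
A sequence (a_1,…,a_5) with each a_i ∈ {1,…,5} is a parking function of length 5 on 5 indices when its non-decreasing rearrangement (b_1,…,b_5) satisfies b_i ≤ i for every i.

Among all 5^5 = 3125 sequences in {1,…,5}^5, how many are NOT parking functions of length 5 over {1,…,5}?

|PF| = (5+1−5)·(5+1)^{5−1} = 1·1296 = 1296 (Konheim–Weiss)
One tuple (2,5,4,4,5) → sorted (2,4,4,5,5): b_1=2>1, not a PF.
5^5 − 1296 = 3125 − 1296 = 1829

1829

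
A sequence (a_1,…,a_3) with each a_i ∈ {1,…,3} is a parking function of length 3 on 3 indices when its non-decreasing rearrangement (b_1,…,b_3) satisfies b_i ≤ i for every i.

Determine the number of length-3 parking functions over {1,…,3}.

16

Count = (3+1−3)·(3+1)^{3−1} = 1×16 = 16
One tuple (3,2,1) → sorted (1,2,3): b_i ≤ i ∀i, a PF.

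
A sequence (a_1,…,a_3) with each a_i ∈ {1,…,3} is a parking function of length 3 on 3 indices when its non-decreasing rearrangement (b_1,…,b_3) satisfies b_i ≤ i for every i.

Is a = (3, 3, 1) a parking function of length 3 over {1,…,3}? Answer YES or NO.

NO

Sorted: b = (1, 3, 3).
  b_1=1 ≤ 1
  b_2=3 > 2
  fails at i=2 ⇒ NO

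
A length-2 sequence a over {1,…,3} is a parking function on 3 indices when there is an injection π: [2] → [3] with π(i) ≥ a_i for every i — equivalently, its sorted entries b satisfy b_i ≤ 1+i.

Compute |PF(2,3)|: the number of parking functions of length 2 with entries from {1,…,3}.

|PF| = (3+1−2)·(3+1)^{2−1} = 2 · 4 = 8 (Konheim–Weiss)
Example (2,2) → sorted (2,2): b_i ≤ 1+i ∀i, a PF.

8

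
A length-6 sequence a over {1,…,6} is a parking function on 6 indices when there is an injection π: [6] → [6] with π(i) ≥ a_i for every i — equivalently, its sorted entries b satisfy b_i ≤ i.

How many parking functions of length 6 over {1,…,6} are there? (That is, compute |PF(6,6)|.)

16807

|PF(6,6)| = 1·7^5 = 1·16807 = 16807 [KW]
Example (3,1,2,3,5,1) → sorted (1,1,2,3,3,5): b_i ≤ i ∀i, a PF.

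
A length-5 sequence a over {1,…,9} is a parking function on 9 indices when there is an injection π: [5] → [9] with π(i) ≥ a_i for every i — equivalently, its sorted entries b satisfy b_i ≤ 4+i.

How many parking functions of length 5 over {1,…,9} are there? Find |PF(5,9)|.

|PF| = (9+1−5)·(9+1)^{5−1} = 5 · 10000 = 50000 [KW]
One tuple (4,1,6,4,1) → sorted (1,1,4,4,6): b_i ≤ 4+i ∀i, a PF.

50000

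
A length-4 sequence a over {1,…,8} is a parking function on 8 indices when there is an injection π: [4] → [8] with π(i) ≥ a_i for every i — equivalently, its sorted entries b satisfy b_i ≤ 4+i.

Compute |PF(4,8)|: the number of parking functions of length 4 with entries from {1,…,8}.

3645

|PF| = (8−4+1)·(8+1)^(4−1) = 5×729 = 3645 (Pollak)
One tuple (7,2,5,7) → sorted (2,5,7,7): b_i ≤ 4+i ∀i, a PF.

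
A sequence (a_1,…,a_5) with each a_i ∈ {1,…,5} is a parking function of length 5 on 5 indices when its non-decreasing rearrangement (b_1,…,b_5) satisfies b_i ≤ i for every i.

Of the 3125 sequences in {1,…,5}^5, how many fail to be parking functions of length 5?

#PF = (5−5+1)·(5+1)^(5−1) = 1×1296 = 1296
Check (2,5,5,2,4) → sorted (2,2,4,5,5): b_1=2>1, not a PF.
5^5 − 1296 = 3125 − 1296 = 1829

1829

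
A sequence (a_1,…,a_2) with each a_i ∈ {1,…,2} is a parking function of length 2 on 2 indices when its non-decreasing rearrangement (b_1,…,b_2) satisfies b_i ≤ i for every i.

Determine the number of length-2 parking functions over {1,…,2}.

3

|PF(2,2)| = (2−2+1)·(2+1)^(2−1) = 1×3 = 3 [KW]
One tuple (2,1) → sorted (1,2): b_i ≤ i ∀i, a PF.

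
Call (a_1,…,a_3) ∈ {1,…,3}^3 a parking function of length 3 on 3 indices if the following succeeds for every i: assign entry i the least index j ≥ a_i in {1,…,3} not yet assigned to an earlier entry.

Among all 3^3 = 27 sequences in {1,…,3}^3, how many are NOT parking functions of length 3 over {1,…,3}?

11

|PF| = 1·4^2 = 1 · 16 = 16 (Konheim–Weiss)
Check (3,1,3) → sorted (1,3,3): b_2=3>2, not a PF.
Total 27; non-PF = 27−16 = 11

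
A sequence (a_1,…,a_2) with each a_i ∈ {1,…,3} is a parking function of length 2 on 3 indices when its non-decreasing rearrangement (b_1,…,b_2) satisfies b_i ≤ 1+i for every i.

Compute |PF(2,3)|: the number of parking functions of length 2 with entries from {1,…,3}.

8

Count = (4−2)·4^(2−1) = 2×4 = 8 [KW]
Check (2,3) → sorted (2,3): b_i ≤ 1+i ∀i, a PF.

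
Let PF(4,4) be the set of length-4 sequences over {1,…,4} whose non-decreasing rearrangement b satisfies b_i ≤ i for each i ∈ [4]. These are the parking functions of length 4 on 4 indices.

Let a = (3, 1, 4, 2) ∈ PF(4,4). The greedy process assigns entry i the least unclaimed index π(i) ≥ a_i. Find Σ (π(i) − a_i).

0

Σπ = 4·5/2 = 10 (π permutes [4]); Σa = 3+1+4+2 = 10; disp = 10−10 = 0.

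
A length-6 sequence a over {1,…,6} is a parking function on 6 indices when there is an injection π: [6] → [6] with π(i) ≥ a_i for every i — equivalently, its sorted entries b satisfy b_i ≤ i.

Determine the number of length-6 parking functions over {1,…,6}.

Count = 1·7^5 = 1 · 16807 = 16807 (Konheim–Weiss)
Check (1,3,2,4,1,3) → sorted (1,1,2,3,3,4): b_i ≤ i ∀i, a PF.

16807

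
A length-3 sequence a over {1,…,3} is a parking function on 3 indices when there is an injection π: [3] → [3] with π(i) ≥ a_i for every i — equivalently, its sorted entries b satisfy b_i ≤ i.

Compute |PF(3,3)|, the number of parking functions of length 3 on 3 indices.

16

Count = (3−3+1)·(3+1)^(3−1) = 1·16 = 16 (Konheim–Weiss)
E.g. (1,2,2) → sorted (1,2,2): b_i ≤ i ∀i, a PF.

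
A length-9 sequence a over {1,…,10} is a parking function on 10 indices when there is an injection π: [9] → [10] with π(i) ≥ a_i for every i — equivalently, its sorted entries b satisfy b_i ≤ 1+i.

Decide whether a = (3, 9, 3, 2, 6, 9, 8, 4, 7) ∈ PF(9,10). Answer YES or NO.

Rearranged: b = (2, 3, 3, 4, 6, 7, 8, 9, 9).
  b_1=2 ≤ 2
  b_2=3 ≤ 3
  b_3=3 ≤ 4
  b_4=4 ≤ 5
  b_5=6 ≤ 6
  b_6=7 ≤ 7
  b_7=8 ≤ 8
  b_8=9 ≤ 9
  b_9=9 ≤ 10
All bounds hold ⇒ YES

YES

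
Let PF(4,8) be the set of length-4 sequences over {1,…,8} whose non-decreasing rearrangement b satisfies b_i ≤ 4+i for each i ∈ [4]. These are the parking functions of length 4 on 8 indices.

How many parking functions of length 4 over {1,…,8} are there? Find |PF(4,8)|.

|PF(4,8)| = 5·9^3 = 5·729 = 3645 [KW]
Check (5,4,6,1) → sorted (1,4,5,6): b_i ≤ 4+i ∀i, a PF.

3645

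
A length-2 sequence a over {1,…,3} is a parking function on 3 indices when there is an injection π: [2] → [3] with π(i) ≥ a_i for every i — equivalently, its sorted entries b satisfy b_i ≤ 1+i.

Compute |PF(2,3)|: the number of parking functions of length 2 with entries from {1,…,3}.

#PF = (3−2+1)·(3+1)^(2−1) = 2·4 = 8 [KW]
One tuple (3,1) → sorted (1,3): b_i ≤ 1+i ∀i, a PF.

8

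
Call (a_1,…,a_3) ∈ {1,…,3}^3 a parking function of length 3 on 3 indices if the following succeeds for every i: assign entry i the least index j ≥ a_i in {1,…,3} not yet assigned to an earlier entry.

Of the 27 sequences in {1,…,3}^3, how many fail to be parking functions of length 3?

11

Count = (3−3+1)·(3+1)^(3−1) = 1×16 = 16
Example (3,2,2) → sorted (2,2,3): b_1=2>1, not a PF.
Total 27; non-PF = 27−16 = 11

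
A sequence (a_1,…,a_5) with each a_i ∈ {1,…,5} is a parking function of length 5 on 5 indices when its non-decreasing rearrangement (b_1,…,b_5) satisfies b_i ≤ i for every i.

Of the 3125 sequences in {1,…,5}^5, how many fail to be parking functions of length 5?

1829

|PF(5,5)| = (5+1−5)·(5+1)^{5−1} = 1×1296 = 1296 [KW]
Example (5,2,5,1,5) → sorted (1,2,5,5,5): b_3=5>3, not a PF.
5^5 − 1296 = 3125 − 1296 = 1829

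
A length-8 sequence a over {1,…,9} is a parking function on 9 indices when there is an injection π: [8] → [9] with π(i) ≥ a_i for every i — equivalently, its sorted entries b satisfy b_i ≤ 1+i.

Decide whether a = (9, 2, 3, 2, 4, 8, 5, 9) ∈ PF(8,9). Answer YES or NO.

Sorted: b = (2, 2, 3, 4, 5, 8, 9, 9).
  b_1=2 ≤ 2
  b_2=2 ≤ 3
  b_3=3 ≤ 4
  b_4=4 ≤ 5
  b_5=5 ≤ 6
  b_6=8 > 7
  fails at i=6 ⇒ NO

NO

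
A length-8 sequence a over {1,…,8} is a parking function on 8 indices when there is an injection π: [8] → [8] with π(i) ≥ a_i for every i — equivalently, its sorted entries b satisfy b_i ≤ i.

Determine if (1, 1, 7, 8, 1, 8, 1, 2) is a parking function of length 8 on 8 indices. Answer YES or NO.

Sorted: b = (1, 1, 1, 1, 2, 7, 8, 8).
  b_1=1 ≤ 1
  b_2=1 ≤ 2
  b_3=1 ≤ 3
  b_4=1 ≤ 4
  b_5=2 ≤ 5
  b_6=7 > 6
  fails at i=6 ⇒ NO

NO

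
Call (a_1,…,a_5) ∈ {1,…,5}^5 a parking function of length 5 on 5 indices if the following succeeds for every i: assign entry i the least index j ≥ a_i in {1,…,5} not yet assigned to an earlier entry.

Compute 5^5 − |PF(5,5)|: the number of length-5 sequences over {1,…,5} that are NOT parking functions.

|PF(5,5)| = (5−5+1)·(5+1)^(5−1) = 1×1296 = 1296 (Konheim–Weiss)
E.g. (4,4,2,5,5) → sorted (2,4,4,5,5): b_1=2>1, not a PF.
Total 3125; non-PF = 3125−1296 = 1829

1829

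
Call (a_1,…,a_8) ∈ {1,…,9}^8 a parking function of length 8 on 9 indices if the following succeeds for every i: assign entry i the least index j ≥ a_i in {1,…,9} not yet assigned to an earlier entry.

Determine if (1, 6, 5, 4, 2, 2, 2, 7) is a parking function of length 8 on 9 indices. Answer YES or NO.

YES

Order a: b = (1, 2, 2, 2, 4, 5, 6, 7).
  b_1=1 ≤ 2
  b_2=2 ≤ 3
  b_3=2 ≤ 4
  b_4=2 ≤ 5
  b_5=4 ≤ 6
  b_6=5 ≤ 7
  b_7=6 ≤ 8
  b_8=7 ≤ 9
All bounds hold ⇒ YES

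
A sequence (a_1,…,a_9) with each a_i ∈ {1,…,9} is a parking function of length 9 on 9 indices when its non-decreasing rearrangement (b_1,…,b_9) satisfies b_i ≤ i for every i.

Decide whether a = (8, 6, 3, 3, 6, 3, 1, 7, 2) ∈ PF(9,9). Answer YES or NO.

Rearranged: b = (1, 2, 3, 3, 3, 6, 6, 7, 8).
  b_1=1 ≤ 1
  b_2=2 ≤ 2
  b_3=3 ≤ 3
  b_4=3 ≤ 4
  b_5=3 ≤ 5
  b_6=6 ≤ 6
  b_7=6 ≤ 7
  b_8=7 ≤ 8
  b_9=8 ≤ 9
All bounds hold ⇒ YES

YES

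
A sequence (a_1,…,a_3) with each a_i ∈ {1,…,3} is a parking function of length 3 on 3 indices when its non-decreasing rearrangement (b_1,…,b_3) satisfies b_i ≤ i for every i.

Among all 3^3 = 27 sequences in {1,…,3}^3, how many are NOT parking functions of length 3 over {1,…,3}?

11

Count = 1·4^2 = 1 · 16 = 16
Example (3,3,2) → sorted (2,3,3): b_1=2>1, not a PF.
So 27 − 16 = 11 fail.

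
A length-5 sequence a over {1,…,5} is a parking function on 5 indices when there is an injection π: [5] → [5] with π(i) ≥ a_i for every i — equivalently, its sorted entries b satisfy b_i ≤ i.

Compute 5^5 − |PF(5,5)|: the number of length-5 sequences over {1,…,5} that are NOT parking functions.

1829

|PF| = (5−5+1)·(5+1)^(5−1) = 1×1296 = 1296 [KW]
Check (4,4,5,1,4) → sorted (1,4,4,4,5): b_2=4>2, not a PF.
Total 3125; non-PF = 3125−1296 = 1829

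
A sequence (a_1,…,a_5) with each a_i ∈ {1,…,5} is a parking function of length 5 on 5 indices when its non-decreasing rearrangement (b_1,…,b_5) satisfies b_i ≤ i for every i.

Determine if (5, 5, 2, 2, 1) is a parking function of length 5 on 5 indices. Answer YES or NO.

NO

Rearranged: b = (1, 2, 2, 5, 5).
  b_1=1 ≤ 1
  b_2=2 ≤ 2
  b_3=2 ≤ 3
  b_4=5 > 4
  fails at i=4 ⇒ NO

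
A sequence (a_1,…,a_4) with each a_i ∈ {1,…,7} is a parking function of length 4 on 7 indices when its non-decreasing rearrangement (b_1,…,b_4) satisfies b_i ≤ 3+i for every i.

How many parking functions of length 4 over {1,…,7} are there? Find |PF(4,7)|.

2048

|PF| = (7−4+1)·(7+1)^(4−1) = 4·512 = 2048 (Pollak)
Check (2,1,5,2) → sorted (1,2,2,5): b_i ≤ 3+i ∀i, a PF.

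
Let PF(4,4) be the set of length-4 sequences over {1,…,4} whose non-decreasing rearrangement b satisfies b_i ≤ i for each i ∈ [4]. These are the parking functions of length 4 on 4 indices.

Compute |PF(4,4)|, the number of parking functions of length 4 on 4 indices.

#PF = 1·5^3 = 1 · 125 = 125 (Konheim–Weiss)
One tuple (1,3,2,1) → sorted (1,1,2,3): b_i ≤ i ∀i, a PF.

125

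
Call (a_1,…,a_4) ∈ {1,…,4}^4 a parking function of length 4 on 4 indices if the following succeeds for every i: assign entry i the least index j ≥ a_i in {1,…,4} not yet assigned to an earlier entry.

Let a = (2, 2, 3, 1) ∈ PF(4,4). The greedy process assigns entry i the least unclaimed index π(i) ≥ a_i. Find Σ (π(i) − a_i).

Σπ = 4·5/2 = 10 (π permutes [4]); Σa = 2+2+3+1 = 8; disp = 10−8 = 2.

2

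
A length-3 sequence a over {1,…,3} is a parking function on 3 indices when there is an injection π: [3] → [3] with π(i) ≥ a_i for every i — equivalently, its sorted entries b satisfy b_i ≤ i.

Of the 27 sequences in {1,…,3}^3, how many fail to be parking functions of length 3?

#PF = (4−3)·4^(3−1) = 1·16 = 16 (Pollak)
E.g. (2,2,3) → sorted (2,2,3): b_1=2>1, not a PF.
3^3 − 16 = 27 − 16 = 11

11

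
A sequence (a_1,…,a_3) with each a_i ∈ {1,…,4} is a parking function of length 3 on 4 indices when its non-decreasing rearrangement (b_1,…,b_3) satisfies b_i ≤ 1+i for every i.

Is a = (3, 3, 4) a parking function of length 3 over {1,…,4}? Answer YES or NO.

Sorted: b = (3, 3, 4).
  b_1=3 > 2
  fails at i=1 ⇒ NO

NO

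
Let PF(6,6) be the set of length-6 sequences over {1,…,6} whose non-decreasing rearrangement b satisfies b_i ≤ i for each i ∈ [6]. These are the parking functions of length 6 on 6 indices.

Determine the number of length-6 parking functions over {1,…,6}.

Count = (6−6+1)·(6+1)^(6−1) = 1·16807 = 16807 (Pollak)
E.g. (5,1,1,3,3,4) → sorted (1,1,3,3,4,5): b_i ≤ i ∀i, a PF.

16807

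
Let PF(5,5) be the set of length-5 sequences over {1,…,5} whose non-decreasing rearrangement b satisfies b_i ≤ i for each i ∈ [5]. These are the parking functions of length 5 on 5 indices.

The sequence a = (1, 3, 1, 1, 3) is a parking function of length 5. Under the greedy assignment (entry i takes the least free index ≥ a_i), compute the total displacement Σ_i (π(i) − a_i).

6

Σπ = 15 ({1..5} each once); Σa = 1+3+1+1+3 = 9; disp = 15−9 = 6.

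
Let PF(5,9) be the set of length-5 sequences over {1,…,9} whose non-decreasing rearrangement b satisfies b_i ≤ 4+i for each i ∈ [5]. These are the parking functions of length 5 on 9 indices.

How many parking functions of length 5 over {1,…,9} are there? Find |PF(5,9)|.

50000

#PF = (10−5)·10^(5−1) = 5 · 10000 = 50000 (Konheim–Weiss)
One tuple (3,7,1,3,9) → sorted (1,3,3,7,9): b_i ≤ 4+i ∀i, a PF.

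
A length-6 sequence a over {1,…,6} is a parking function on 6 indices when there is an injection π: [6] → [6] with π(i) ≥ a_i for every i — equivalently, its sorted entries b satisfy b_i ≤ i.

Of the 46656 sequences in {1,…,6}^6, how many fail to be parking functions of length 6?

|PF(6,6)| = (6−6+1)·(6+1)^(6−1) = 1 · 16807 = 16807 (Pollak)
Check (6,1,6,6,5,2) → sorted (1,2,5,6,6,6): b_3=5>3, not a PF.
So 46656 − 16807 = 29849 fail.

29849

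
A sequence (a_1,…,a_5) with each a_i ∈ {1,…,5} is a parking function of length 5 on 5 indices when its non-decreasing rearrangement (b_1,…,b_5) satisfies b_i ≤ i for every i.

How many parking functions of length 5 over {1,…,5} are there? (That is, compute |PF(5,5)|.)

|PF(5,5)| = (6−5)·6^(5−1) = 1·1296 = 1296 [KW]
One tuple (3,1,4,1,5) → sorted (1,1,3,4,5): b_i ≤ i ∀i, a PF.

1296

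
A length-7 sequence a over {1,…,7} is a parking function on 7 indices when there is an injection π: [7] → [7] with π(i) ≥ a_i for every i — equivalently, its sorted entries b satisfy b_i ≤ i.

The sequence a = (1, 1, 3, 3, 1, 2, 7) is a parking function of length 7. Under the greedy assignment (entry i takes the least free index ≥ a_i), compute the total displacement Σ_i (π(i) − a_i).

10

Σπ = 28 ({1..7} each once); Σa = 1+1+3+3+1+2+7 = 18; disp = 28−18 = 10.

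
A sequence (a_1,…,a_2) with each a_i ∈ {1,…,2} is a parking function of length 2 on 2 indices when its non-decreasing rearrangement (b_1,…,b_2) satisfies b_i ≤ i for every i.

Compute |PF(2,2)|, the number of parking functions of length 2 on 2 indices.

|PF(2,2)| = (2+1−2)·(2+1)^{2−1} = 1×3 = 3 (Konheim–Weiss)
Example (2,1) → sorted (1,2): b_i ≤ i ∀i, a PF.

3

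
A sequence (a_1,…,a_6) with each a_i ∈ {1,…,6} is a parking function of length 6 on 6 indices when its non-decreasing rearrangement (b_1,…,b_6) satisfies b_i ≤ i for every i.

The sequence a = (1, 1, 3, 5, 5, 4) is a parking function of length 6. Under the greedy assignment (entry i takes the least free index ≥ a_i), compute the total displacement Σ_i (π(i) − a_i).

Σπ = 6·7/2 = 21 (π permutes [6]); Σa = 1+1+3+5+5+4 = 19; disp = 21−19 = 2.

2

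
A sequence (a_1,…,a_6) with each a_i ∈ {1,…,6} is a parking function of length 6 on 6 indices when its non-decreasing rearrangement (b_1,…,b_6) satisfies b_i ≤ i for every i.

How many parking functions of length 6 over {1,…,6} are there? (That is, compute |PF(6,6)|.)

16807

|PF(6,6)| = 1·7^5 = 1 · 16807 = 16807 (Pollak)
Check (2,1,6,3,4,4) → sorted (1,2,3,4,4,6): b_i ≤ i ∀i, a PF.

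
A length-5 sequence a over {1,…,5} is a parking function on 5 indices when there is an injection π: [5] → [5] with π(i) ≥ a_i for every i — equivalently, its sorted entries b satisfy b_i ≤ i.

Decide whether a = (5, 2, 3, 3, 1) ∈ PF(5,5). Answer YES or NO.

Order a: b = (1, 2, 3, 3, 5).
  b_1=1 ≤ 1
  b_2=2 ≤ 2
  b_3=3 ≤ 3
  b_4=3 ≤ 4
  b_5=5 ≤ 5
All bounds hold ⇒ YES

YES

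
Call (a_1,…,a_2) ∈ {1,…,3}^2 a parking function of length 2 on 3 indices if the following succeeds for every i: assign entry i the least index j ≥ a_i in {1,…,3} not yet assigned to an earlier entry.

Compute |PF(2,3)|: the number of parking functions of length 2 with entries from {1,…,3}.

|PF(2,3)| = 2·4^1 = 2 · 4 = 8 [KW]
Check (2,3) → sorted (2,3): b_i ≤ 1+i ∀i, a PF.

8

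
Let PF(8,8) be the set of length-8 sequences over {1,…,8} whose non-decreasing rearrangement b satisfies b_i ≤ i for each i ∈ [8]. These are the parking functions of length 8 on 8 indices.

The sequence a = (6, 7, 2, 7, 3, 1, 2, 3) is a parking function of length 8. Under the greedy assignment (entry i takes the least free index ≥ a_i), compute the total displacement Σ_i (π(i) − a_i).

5

Σπ = 8·9/2 = 36 (π permutes [8]); Σa = 6+7+2+7+3+1+2+3 = 31; disp = 36−31 = 5.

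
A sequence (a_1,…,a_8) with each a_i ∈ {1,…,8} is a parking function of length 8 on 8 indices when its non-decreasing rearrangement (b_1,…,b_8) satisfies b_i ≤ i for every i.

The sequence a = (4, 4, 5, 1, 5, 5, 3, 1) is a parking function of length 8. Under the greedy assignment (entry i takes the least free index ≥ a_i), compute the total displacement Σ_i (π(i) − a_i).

Σπ(i) = 1+…+8 = 36; Σa = 4+4+5+1+5+5+3+1 = 28; disp = 36−28 = 8.

8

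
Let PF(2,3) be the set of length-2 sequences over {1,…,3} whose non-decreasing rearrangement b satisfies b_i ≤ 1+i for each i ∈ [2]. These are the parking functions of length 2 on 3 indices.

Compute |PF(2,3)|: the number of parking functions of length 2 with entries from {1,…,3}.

8

|PF| = (4−2)·4^(2−1) = 2×4 = 8 (Pollak)
Example (1,3) → sorted (1,3): b_i ≤ 1+i ∀i, a PF.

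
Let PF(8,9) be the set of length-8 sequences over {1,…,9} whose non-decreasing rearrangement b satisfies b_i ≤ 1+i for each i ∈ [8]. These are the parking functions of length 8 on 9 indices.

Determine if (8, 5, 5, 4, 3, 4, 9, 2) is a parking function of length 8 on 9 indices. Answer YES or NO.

YES

Sorted: b = (2, 3, 4, 4, 5, 5, 8, 9).
  b_1=2 ≤ 2
  b_2=3 ≤ 3
  b_3=4 ≤ 4
  b_4=4 ≤ 5
  b_5=5 ≤ 6
  b_6=5 ≤ 7
  b_7=8 ≤ 8
  b_8=9 ≤ 9
All bounds hold ⇒ YES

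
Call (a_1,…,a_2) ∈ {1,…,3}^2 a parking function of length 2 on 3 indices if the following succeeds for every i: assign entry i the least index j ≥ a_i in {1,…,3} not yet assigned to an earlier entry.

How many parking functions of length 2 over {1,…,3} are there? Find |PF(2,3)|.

8

Count = (3+1−2)·(3+1)^{2−1} = 2×4 = 8
Example (1,1) → sorted (1,1): b_i ≤ 1+i ∀i, a PF.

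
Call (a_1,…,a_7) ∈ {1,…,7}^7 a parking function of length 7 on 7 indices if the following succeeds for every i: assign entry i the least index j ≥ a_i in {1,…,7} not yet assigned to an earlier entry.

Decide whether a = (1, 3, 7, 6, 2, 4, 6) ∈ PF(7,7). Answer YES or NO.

NO

Order a: b = (1, 2, 3, 4, 6, 6, 7).
  b_1=1 ≤ 1
  b_2=2 ≤ 2
  b_3=3 ≤ 3
  b_4=4 ≤ 4
  b_5=6 > 5
  fails at i=5 ⇒ NO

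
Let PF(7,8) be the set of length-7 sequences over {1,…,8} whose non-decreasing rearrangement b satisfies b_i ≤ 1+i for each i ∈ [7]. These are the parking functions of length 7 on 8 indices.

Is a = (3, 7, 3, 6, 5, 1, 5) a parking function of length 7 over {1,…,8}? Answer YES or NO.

YES

Sorted: b = (1, 3, 3, 5, 5, 6, 7).
  b_1=1 ≤ 2
  b_2=3 ≤ 3
  b_3=3 ≤ 4
  b_4=5 ≤ 5
  b_5=5 ≤ 6
  b_6=6 ≤ 7
  b_7=7 ≤ 8
All bounds hold ⇒ YES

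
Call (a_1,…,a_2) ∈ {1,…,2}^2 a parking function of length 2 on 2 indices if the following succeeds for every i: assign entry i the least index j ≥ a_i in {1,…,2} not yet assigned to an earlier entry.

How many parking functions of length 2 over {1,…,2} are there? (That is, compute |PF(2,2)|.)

|PF(2,2)| = (3−2)·3^(2−1) = 1·3 = 3 (Pollak)
Check (1,1) → sorted (1,1): b_i ≤ i ∀i, a PF.

3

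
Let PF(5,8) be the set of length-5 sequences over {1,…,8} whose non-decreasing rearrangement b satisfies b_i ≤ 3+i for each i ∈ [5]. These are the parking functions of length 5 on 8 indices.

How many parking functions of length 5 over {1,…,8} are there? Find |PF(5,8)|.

|PF(5,8)| = 4·9^4 = 4·6561 = 26244
E.g. (5,3,1,1,7) → sorted (1,1,3,5,7): b_i ≤ 3+i ∀i, a PF.

26244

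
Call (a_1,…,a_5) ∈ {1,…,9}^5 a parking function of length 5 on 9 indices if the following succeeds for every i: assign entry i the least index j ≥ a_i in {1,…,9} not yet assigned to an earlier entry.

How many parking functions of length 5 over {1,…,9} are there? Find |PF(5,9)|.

50000

#PF = 5·10^4 = 5·10000 = 50000 (Pollak)
Example (6,1,9,7,3) → sorted (1,3,6,7,9): b_i ≤ 4+i ∀i, a PF.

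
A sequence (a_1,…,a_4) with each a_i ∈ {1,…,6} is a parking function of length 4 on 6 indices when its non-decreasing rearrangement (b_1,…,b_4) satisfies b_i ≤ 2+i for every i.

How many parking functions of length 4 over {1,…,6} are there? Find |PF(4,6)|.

1029

|PF| = (6−4+1)·(6+1)^(4−1) = 3 · 343 = 1029 (Konheim–Weiss)
One tuple (3,5,4,1) → sorted (1,3,4,5): b_i ≤ 2+i ∀i, a PF.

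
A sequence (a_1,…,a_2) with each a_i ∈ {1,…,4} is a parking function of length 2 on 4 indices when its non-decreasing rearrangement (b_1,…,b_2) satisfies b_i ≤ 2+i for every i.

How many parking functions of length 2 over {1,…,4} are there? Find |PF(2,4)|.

15

|PF| = (5−2)·5^(2−1) = 3 · 5 = 15
E.g. (3,3) → sorted (3,3): b_i ≤ 2+i ∀i, a PF.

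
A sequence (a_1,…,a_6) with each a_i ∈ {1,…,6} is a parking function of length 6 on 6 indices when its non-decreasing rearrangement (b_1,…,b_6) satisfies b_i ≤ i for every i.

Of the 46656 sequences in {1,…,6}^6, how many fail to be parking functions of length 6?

|PF| = 1·7^5 = 1×16807 = 16807 (Pollak)
Example (4,1,5,4,3,4) → sorted (1,3,4,4,4,5): b_2=3>2, not a PF.
6^6 − 16807 = 46656 − 16807 = 29849

29849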